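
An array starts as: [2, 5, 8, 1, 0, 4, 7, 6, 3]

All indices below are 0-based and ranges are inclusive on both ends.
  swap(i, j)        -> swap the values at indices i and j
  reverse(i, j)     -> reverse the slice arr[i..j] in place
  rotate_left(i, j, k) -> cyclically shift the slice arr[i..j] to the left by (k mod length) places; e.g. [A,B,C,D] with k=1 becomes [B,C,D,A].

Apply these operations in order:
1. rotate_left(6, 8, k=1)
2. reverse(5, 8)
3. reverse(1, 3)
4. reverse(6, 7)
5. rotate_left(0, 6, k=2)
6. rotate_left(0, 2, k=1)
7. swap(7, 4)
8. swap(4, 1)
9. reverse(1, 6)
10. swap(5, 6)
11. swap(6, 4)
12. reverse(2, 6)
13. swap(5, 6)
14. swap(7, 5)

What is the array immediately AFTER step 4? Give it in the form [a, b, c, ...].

After 1 (rotate_left(6, 8, k=1)): [2, 5, 8, 1, 0, 4, 6, 3, 7]
After 2 (reverse(5, 8)): [2, 5, 8, 1, 0, 7, 3, 6, 4]
After 3 (reverse(1, 3)): [2, 1, 8, 5, 0, 7, 3, 6, 4]
After 4 (reverse(6, 7)): [2, 1, 8, 5, 0, 7, 6, 3, 4]

Answer: [2, 1, 8, 5, 0, 7, 6, 3, 4]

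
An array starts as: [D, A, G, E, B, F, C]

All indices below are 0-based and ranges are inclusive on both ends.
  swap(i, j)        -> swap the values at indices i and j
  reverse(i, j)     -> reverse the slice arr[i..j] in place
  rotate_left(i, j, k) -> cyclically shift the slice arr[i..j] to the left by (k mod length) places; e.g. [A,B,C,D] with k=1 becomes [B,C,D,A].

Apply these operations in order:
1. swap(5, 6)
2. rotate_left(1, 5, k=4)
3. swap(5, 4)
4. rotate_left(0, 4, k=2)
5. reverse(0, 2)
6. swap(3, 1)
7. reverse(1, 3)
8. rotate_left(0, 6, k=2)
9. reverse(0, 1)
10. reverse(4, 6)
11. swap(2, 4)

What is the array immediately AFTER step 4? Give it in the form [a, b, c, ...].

After 1 (swap(5, 6)): [D, A, G, E, B, C, F]
After 2 (rotate_left(1, 5, k=4)): [D, C, A, G, E, B, F]
After 3 (swap(5, 4)): [D, C, A, G, B, E, F]
After 4 (rotate_left(0, 4, k=2)): [A, G, B, D, C, E, F]

Answer: [A, G, B, D, C, E, F]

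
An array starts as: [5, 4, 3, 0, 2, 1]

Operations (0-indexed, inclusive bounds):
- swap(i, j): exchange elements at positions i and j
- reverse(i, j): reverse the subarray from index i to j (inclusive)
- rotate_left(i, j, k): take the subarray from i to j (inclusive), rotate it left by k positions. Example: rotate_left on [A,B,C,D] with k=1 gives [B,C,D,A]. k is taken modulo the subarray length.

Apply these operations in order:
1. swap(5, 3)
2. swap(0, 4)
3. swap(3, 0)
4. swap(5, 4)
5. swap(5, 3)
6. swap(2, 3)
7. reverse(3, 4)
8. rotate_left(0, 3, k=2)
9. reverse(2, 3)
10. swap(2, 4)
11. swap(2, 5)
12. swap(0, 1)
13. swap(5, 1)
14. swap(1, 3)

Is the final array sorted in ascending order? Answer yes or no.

After 1 (swap(5, 3)): [5, 4, 3, 1, 2, 0]
After 2 (swap(0, 4)): [2, 4, 3, 1, 5, 0]
After 3 (swap(3, 0)): [1, 4, 3, 2, 5, 0]
After 4 (swap(5, 4)): [1, 4, 3, 2, 0, 5]
After 5 (swap(5, 3)): [1, 4, 3, 5, 0, 2]
After 6 (swap(2, 3)): [1, 4, 5, 3, 0, 2]
After 7 (reverse(3, 4)): [1, 4, 5, 0, 3, 2]
After 8 (rotate_left(0, 3, k=2)): [5, 0, 1, 4, 3, 2]
After 9 (reverse(2, 3)): [5, 0, 4, 1, 3, 2]
After 10 (swap(2, 4)): [5, 0, 3, 1, 4, 2]
After 11 (swap(2, 5)): [5, 0, 2, 1, 4, 3]
After 12 (swap(0, 1)): [0, 5, 2, 1, 4, 3]
After 13 (swap(5, 1)): [0, 3, 2, 1, 4, 5]
After 14 (swap(1, 3)): [0, 1, 2, 3, 4, 5]

Answer: yes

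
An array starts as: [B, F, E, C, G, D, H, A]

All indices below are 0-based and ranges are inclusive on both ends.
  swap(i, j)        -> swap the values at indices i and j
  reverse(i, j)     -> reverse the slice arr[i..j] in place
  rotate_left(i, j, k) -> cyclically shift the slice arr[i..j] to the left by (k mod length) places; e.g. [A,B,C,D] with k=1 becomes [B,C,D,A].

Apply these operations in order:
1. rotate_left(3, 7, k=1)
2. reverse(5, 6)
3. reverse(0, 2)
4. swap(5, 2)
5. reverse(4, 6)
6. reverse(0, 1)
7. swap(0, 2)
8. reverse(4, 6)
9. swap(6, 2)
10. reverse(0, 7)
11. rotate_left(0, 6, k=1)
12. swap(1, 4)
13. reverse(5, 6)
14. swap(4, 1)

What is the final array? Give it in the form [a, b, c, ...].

Answer: [F, B, D, G, H, C, E, A]

Derivation:
After 1 (rotate_left(3, 7, k=1)): [B, F, E, G, D, H, A, C]
After 2 (reverse(5, 6)): [B, F, E, G, D, A, H, C]
After 3 (reverse(0, 2)): [E, F, B, G, D, A, H, C]
After 4 (swap(5, 2)): [E, F, A, G, D, B, H, C]
After 5 (reverse(4, 6)): [E, F, A, G, H, B, D, C]
After 6 (reverse(0, 1)): [F, E, A, G, H, B, D, C]
After 7 (swap(0, 2)): [A, E, F, G, H, B, D, C]
After 8 (reverse(4, 6)): [A, E, F, G, D, B, H, C]
After 9 (swap(6, 2)): [A, E, H, G, D, B, F, C]
After 10 (reverse(0, 7)): [C, F, B, D, G, H, E, A]
After 11 (rotate_left(0, 6, k=1)): [F, B, D, G, H, E, C, A]
After 12 (swap(1, 4)): [F, H, D, G, B, E, C, A]
After 13 (reverse(5, 6)): [F, H, D, G, B, C, E, A]
After 14 (swap(4, 1)): [F, B, D, G, H, C, E, A]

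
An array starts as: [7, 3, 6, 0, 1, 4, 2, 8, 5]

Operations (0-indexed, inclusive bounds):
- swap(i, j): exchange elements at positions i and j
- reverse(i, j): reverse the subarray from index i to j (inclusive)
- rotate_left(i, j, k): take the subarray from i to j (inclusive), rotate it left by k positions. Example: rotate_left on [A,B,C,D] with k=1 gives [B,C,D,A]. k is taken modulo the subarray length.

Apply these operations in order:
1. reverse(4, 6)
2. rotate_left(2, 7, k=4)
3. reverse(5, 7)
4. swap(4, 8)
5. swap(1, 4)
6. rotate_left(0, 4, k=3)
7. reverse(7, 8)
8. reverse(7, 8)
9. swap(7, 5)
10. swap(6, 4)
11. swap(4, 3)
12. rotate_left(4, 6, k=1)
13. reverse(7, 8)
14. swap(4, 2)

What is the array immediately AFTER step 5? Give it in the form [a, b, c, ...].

After 1 (reverse(4, 6)): [7, 3, 6, 0, 2, 4, 1, 8, 5]
After 2 (rotate_left(2, 7, k=4)): [7, 3, 1, 8, 6, 0, 2, 4, 5]
After 3 (reverse(5, 7)): [7, 3, 1, 8, 6, 4, 2, 0, 5]
After 4 (swap(4, 8)): [7, 3, 1, 8, 5, 4, 2, 0, 6]
After 5 (swap(1, 4)): [7, 5, 1, 8, 3, 4, 2, 0, 6]

Answer: [7, 5, 1, 8, 3, 4, 2, 0, 6]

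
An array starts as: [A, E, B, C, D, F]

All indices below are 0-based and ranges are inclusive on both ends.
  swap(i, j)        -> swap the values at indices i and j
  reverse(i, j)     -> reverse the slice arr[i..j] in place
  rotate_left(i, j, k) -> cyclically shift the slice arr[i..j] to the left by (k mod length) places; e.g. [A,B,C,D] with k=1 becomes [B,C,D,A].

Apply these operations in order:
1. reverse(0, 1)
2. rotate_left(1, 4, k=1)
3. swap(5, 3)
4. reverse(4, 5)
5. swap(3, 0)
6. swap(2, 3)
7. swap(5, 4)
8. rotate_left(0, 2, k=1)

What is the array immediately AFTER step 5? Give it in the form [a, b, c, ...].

After 1 (reverse(0, 1)): [E, A, B, C, D, F]
After 2 (rotate_left(1, 4, k=1)): [E, B, C, D, A, F]
After 3 (swap(5, 3)): [E, B, C, F, A, D]
After 4 (reverse(4, 5)): [E, B, C, F, D, A]
After 5 (swap(3, 0)): [F, B, C, E, D, A]

Answer: [F, B, C, E, D, A]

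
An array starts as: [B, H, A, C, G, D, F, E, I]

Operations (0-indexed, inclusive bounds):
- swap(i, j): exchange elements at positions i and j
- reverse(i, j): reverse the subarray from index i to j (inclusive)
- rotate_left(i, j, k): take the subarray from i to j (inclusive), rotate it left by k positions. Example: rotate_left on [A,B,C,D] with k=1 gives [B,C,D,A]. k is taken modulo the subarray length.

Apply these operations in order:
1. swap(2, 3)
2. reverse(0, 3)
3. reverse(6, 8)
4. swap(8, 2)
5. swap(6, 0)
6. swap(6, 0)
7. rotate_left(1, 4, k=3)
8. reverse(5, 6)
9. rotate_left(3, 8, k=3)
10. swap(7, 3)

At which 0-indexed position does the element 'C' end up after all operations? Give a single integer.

After 1 (swap(2, 3)): [B, H, C, A, G, D, F, E, I]
After 2 (reverse(0, 3)): [A, C, H, B, G, D, F, E, I]
After 3 (reverse(6, 8)): [A, C, H, B, G, D, I, E, F]
After 4 (swap(8, 2)): [A, C, F, B, G, D, I, E, H]
After 5 (swap(6, 0)): [I, C, F, B, G, D, A, E, H]
After 6 (swap(6, 0)): [A, C, F, B, G, D, I, E, H]
After 7 (rotate_left(1, 4, k=3)): [A, G, C, F, B, D, I, E, H]
After 8 (reverse(5, 6)): [A, G, C, F, B, I, D, E, H]
After 9 (rotate_left(3, 8, k=3)): [A, G, C, D, E, H, F, B, I]
After 10 (swap(7, 3)): [A, G, C, B, E, H, F, D, I]

Answer: 2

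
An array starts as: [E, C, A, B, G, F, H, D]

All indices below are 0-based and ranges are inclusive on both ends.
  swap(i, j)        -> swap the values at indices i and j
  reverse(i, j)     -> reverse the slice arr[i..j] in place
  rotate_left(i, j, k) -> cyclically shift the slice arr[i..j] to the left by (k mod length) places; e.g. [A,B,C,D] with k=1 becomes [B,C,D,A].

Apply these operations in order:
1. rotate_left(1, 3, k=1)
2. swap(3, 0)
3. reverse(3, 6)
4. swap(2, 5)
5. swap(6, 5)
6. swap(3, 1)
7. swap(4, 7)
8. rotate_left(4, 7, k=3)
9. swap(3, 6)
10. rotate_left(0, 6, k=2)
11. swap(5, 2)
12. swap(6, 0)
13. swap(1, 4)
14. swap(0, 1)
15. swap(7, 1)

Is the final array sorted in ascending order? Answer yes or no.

Answer: yes

Derivation:
After 1 (rotate_left(1, 3, k=1)): [E, A, B, C, G, F, H, D]
After 2 (swap(3, 0)): [C, A, B, E, G, F, H, D]
After 3 (reverse(3, 6)): [C, A, B, H, F, G, E, D]
After 4 (swap(2, 5)): [C, A, G, H, F, B, E, D]
After 5 (swap(6, 5)): [C, A, G, H, F, E, B, D]
After 6 (swap(3, 1)): [C, H, G, A, F, E, B, D]
After 7 (swap(4, 7)): [C, H, G, A, D, E, B, F]
After 8 (rotate_left(4, 7, k=3)): [C, H, G, A, F, D, E, B]
After 9 (swap(3, 6)): [C, H, G, E, F, D, A, B]
After 10 (rotate_left(0, 6, k=2)): [G, E, F, D, A, C, H, B]
After 11 (swap(5, 2)): [G, E, C, D, A, F, H, B]
After 12 (swap(6, 0)): [H, E, C, D, A, F, G, B]
After 13 (swap(1, 4)): [H, A, C, D, E, F, G, B]
After 14 (swap(0, 1)): [A, H, C, D, E, F, G, B]
After 15 (swap(7, 1)): [A, B, C, D, E, F, G, H]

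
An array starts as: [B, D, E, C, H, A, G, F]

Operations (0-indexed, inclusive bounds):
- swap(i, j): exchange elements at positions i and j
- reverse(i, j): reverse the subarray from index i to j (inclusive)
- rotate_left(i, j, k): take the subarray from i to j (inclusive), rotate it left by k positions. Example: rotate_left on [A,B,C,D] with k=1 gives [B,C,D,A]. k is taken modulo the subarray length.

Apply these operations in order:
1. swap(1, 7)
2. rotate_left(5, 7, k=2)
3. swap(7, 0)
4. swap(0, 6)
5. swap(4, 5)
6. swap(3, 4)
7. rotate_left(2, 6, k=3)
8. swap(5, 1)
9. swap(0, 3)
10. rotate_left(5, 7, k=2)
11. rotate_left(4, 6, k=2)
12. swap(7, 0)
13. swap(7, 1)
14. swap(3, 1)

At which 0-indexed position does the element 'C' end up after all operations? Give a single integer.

Answer: 0

Derivation:
After 1 (swap(1, 7)): [B, F, E, C, H, A, G, D]
After 2 (rotate_left(5, 7, k=2)): [B, F, E, C, H, D, A, G]
After 3 (swap(7, 0)): [G, F, E, C, H, D, A, B]
After 4 (swap(0, 6)): [A, F, E, C, H, D, G, B]
After 5 (swap(4, 5)): [A, F, E, C, D, H, G, B]
After 6 (swap(3, 4)): [A, F, E, D, C, H, G, B]
After 7 (rotate_left(2, 6, k=3)): [A, F, H, G, E, D, C, B]
After 8 (swap(5, 1)): [A, D, H, G, E, F, C, B]
After 9 (swap(0, 3)): [G, D, H, A, E, F, C, B]
After 10 (rotate_left(5, 7, k=2)): [G, D, H, A, E, B, F, C]
After 11 (rotate_left(4, 6, k=2)): [G, D, H, A, F, E, B, C]
After 12 (swap(7, 0)): [C, D, H, A, F, E, B, G]
After 13 (swap(7, 1)): [C, G, H, A, F, E, B, D]
After 14 (swap(3, 1)): [C, A, H, G, F, E, B, D]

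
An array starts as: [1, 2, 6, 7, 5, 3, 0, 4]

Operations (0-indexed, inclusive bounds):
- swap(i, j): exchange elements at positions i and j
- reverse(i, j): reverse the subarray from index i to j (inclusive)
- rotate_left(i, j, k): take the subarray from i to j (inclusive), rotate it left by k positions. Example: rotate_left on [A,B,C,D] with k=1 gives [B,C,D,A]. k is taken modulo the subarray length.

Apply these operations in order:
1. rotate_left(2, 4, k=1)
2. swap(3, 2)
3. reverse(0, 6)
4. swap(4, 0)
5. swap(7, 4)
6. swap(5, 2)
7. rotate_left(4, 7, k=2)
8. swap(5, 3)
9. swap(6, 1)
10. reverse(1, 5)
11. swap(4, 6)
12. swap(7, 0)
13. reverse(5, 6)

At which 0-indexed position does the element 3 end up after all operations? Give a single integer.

Answer: 4

Derivation:
After 1 (rotate_left(2, 4, k=1)): [1, 2, 7, 5, 6, 3, 0, 4]
After 2 (swap(3, 2)): [1, 2, 5, 7, 6, 3, 0, 4]
After 3 (reverse(0, 6)): [0, 3, 6, 7, 5, 2, 1, 4]
After 4 (swap(4, 0)): [5, 3, 6, 7, 0, 2, 1, 4]
After 5 (swap(7, 4)): [5, 3, 6, 7, 4, 2, 1, 0]
After 6 (swap(5, 2)): [5, 3, 2, 7, 4, 6, 1, 0]
After 7 (rotate_left(4, 7, k=2)): [5, 3, 2, 7, 1, 0, 4, 6]
After 8 (swap(5, 3)): [5, 3, 2, 0, 1, 7, 4, 6]
After 9 (swap(6, 1)): [5, 4, 2, 0, 1, 7, 3, 6]
After 10 (reverse(1, 5)): [5, 7, 1, 0, 2, 4, 3, 6]
After 11 (swap(4, 6)): [5, 7, 1, 0, 3, 4, 2, 6]
After 12 (swap(7, 0)): [6, 7, 1, 0, 3, 4, 2, 5]
After 13 (reverse(5, 6)): [6, 7, 1, 0, 3, 2, 4, 5]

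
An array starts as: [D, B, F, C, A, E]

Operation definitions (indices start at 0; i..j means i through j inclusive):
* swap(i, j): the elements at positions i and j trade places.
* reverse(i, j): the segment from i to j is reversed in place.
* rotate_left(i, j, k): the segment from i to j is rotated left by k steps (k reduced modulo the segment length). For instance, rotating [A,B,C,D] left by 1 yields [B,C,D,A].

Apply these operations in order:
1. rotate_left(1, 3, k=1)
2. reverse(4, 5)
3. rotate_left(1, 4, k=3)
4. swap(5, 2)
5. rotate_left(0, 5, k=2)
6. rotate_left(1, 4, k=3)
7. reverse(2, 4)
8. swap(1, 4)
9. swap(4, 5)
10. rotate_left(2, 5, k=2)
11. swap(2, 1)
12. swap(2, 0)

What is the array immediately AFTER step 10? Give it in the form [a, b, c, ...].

After 1 (rotate_left(1, 3, k=1)): [D, F, C, B, A, E]
After 2 (reverse(4, 5)): [D, F, C, B, E, A]
After 3 (rotate_left(1, 4, k=3)): [D, E, F, C, B, A]
After 4 (swap(5, 2)): [D, E, A, C, B, F]
After 5 (rotate_left(0, 5, k=2)): [A, C, B, F, D, E]
After 6 (rotate_left(1, 4, k=3)): [A, D, C, B, F, E]
After 7 (reverse(2, 4)): [A, D, F, B, C, E]
After 8 (swap(1, 4)): [A, C, F, B, D, E]
After 9 (swap(4, 5)): [A, C, F, B, E, D]
After 10 (rotate_left(2, 5, k=2)): [A, C, E, D, F, B]

Answer: [A, C, E, D, F, B]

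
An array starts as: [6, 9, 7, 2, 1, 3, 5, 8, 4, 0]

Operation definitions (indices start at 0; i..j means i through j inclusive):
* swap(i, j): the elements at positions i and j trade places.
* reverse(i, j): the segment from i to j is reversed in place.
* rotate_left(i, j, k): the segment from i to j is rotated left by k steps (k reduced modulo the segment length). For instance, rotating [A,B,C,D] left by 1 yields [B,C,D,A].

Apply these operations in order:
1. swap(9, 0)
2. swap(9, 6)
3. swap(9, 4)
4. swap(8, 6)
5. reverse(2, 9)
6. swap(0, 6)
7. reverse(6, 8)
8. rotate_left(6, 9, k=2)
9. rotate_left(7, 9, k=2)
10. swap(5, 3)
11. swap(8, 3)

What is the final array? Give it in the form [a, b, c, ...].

Answer: [3, 9, 1, 7, 8, 6, 0, 5, 4, 2]

Derivation:
After 1 (swap(9, 0)): [0, 9, 7, 2, 1, 3, 5, 8, 4, 6]
After 2 (swap(9, 6)): [0, 9, 7, 2, 1, 3, 6, 8, 4, 5]
After 3 (swap(9, 4)): [0, 9, 7, 2, 5, 3, 6, 8, 4, 1]
After 4 (swap(8, 6)): [0, 9, 7, 2, 5, 3, 4, 8, 6, 1]
After 5 (reverse(2, 9)): [0, 9, 1, 6, 8, 4, 3, 5, 2, 7]
After 6 (swap(0, 6)): [3, 9, 1, 6, 8, 4, 0, 5, 2, 7]
After 7 (reverse(6, 8)): [3, 9, 1, 6, 8, 4, 2, 5, 0, 7]
After 8 (rotate_left(6, 9, k=2)): [3, 9, 1, 6, 8, 4, 0, 7, 2, 5]
After 9 (rotate_left(7, 9, k=2)): [3, 9, 1, 6, 8, 4, 0, 5, 7, 2]
After 10 (swap(5, 3)): [3, 9, 1, 4, 8, 6, 0, 5, 7, 2]
After 11 (swap(8, 3)): [3, 9, 1, 7, 8, 6, 0, 5, 4, 2]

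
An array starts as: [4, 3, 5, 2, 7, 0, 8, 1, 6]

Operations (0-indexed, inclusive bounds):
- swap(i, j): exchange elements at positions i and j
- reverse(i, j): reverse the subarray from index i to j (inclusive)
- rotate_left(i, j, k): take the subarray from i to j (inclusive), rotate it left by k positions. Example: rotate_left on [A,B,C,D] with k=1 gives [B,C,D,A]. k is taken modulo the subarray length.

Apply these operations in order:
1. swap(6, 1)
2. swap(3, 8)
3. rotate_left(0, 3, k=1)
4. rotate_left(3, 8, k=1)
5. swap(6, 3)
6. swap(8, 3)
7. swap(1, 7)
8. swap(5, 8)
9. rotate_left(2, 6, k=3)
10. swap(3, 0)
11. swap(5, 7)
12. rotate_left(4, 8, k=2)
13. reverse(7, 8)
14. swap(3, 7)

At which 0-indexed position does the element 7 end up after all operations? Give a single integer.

Answer: 0

Derivation:
After 1 (swap(6, 1)): [4, 8, 5, 2, 7, 0, 3, 1, 6]
After 2 (swap(3, 8)): [4, 8, 5, 6, 7, 0, 3, 1, 2]
After 3 (rotate_left(0, 3, k=1)): [8, 5, 6, 4, 7, 0, 3, 1, 2]
After 4 (rotate_left(3, 8, k=1)): [8, 5, 6, 7, 0, 3, 1, 2, 4]
After 5 (swap(6, 3)): [8, 5, 6, 1, 0, 3, 7, 2, 4]
After 6 (swap(8, 3)): [8, 5, 6, 4, 0, 3, 7, 2, 1]
After 7 (swap(1, 7)): [8, 2, 6, 4, 0, 3, 7, 5, 1]
After 8 (swap(5, 8)): [8, 2, 6, 4, 0, 1, 7, 5, 3]
After 9 (rotate_left(2, 6, k=3)): [8, 2, 1, 7, 6, 4, 0, 5, 3]
After 10 (swap(3, 0)): [7, 2, 1, 8, 6, 4, 0, 5, 3]
After 11 (swap(5, 7)): [7, 2, 1, 8, 6, 5, 0, 4, 3]
After 12 (rotate_left(4, 8, k=2)): [7, 2, 1, 8, 0, 4, 3, 6, 5]
After 13 (reverse(7, 8)): [7, 2, 1, 8, 0, 4, 3, 5, 6]
After 14 (swap(3, 7)): [7, 2, 1, 5, 0, 4, 3, 8, 6]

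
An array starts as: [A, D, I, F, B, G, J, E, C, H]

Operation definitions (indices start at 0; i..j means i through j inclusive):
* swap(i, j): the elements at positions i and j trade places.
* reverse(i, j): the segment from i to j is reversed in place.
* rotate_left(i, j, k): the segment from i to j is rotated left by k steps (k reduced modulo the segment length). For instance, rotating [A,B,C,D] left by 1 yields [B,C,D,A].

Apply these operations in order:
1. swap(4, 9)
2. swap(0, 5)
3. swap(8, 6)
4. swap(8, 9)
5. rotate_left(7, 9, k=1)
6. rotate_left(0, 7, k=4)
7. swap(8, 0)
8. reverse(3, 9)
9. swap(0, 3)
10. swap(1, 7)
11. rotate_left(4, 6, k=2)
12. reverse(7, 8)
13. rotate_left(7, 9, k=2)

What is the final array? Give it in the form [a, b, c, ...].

After 1 (swap(4, 9)): [A, D, I, F, H, G, J, E, C, B]
After 2 (swap(0, 5)): [G, D, I, F, H, A, J, E, C, B]
After 3 (swap(8, 6)): [G, D, I, F, H, A, C, E, J, B]
After 4 (swap(8, 9)): [G, D, I, F, H, A, C, E, B, J]
After 5 (rotate_left(7, 9, k=1)): [G, D, I, F, H, A, C, B, J, E]
After 6 (rotate_left(0, 7, k=4)): [H, A, C, B, G, D, I, F, J, E]
After 7 (swap(8, 0)): [J, A, C, B, G, D, I, F, H, E]
After 8 (reverse(3, 9)): [J, A, C, E, H, F, I, D, G, B]
After 9 (swap(0, 3)): [E, A, C, J, H, F, I, D, G, B]
After 10 (swap(1, 7)): [E, D, C, J, H, F, I, A, G, B]
After 11 (rotate_left(4, 6, k=2)): [E, D, C, J, I, H, F, A, G, B]
After 12 (reverse(7, 8)): [E, D, C, J, I, H, F, G, A, B]
After 13 (rotate_left(7, 9, k=2)): [E, D, C, J, I, H, F, B, G, A]

Answer: [E, D, C, J, I, H, F, B, G, A]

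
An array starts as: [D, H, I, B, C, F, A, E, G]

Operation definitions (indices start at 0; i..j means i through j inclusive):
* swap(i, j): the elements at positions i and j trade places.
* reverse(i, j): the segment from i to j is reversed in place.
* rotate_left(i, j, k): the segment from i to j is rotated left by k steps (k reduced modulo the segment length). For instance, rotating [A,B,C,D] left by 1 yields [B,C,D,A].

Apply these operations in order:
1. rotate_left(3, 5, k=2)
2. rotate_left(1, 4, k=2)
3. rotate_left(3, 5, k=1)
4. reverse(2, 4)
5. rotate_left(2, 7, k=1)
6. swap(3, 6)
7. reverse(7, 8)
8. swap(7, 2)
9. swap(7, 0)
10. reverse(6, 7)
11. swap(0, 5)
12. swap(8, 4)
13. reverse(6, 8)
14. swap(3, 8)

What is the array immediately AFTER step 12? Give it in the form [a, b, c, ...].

After 1 (rotate_left(3, 5, k=2)): [D, H, I, F, B, C, A, E, G]
After 2 (rotate_left(1, 4, k=2)): [D, F, B, H, I, C, A, E, G]
After 3 (rotate_left(3, 5, k=1)): [D, F, B, I, C, H, A, E, G]
After 4 (reverse(2, 4)): [D, F, C, I, B, H, A, E, G]
After 5 (rotate_left(2, 7, k=1)): [D, F, I, B, H, A, E, C, G]
After 6 (swap(3, 6)): [D, F, I, E, H, A, B, C, G]
After 7 (reverse(7, 8)): [D, F, I, E, H, A, B, G, C]
After 8 (swap(7, 2)): [D, F, G, E, H, A, B, I, C]
After 9 (swap(7, 0)): [I, F, G, E, H, A, B, D, C]
After 10 (reverse(6, 7)): [I, F, G, E, H, A, D, B, C]
After 11 (swap(0, 5)): [A, F, G, E, H, I, D, B, C]
After 12 (swap(8, 4)): [A, F, G, E, C, I, D, B, H]

Answer: [A, F, G, E, C, I, D, B, H]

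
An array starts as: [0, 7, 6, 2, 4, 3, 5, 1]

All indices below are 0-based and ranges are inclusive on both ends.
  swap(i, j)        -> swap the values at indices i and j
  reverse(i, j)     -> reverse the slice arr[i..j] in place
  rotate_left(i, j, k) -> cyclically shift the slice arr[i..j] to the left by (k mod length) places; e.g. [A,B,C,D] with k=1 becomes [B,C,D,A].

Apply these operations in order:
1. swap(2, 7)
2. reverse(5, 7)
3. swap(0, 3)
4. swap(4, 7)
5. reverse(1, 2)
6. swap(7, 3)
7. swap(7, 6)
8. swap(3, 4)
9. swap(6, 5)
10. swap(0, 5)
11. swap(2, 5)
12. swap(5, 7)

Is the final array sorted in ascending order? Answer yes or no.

Answer: yes

Derivation:
After 1 (swap(2, 7)): [0, 7, 1, 2, 4, 3, 5, 6]
After 2 (reverse(5, 7)): [0, 7, 1, 2, 4, 6, 5, 3]
After 3 (swap(0, 3)): [2, 7, 1, 0, 4, 6, 5, 3]
After 4 (swap(4, 7)): [2, 7, 1, 0, 3, 6, 5, 4]
After 5 (reverse(1, 2)): [2, 1, 7, 0, 3, 6, 5, 4]
After 6 (swap(7, 3)): [2, 1, 7, 4, 3, 6, 5, 0]
After 7 (swap(7, 6)): [2, 1, 7, 4, 3, 6, 0, 5]
After 8 (swap(3, 4)): [2, 1, 7, 3, 4, 6, 0, 5]
After 9 (swap(6, 5)): [2, 1, 7, 3, 4, 0, 6, 5]
After 10 (swap(0, 5)): [0, 1, 7, 3, 4, 2, 6, 5]
After 11 (swap(2, 5)): [0, 1, 2, 3, 4, 7, 6, 5]
After 12 (swap(5, 7)): [0, 1, 2, 3, 4, 5, 6, 7]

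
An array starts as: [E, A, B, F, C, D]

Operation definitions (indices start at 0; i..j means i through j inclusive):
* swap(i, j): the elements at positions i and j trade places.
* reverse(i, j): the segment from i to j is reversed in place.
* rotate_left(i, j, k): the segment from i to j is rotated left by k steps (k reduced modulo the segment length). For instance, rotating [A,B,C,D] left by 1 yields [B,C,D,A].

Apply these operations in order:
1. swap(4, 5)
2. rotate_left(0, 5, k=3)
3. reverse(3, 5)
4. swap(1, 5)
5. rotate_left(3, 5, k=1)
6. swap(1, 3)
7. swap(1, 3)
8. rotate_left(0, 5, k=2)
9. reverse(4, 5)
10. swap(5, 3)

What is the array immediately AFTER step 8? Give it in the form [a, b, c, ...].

Answer: [C, A, D, B, F, E]

Derivation:
After 1 (swap(4, 5)): [E, A, B, F, D, C]
After 2 (rotate_left(0, 5, k=3)): [F, D, C, E, A, B]
After 3 (reverse(3, 5)): [F, D, C, B, A, E]
After 4 (swap(1, 5)): [F, E, C, B, A, D]
After 5 (rotate_left(3, 5, k=1)): [F, E, C, A, D, B]
After 6 (swap(1, 3)): [F, A, C, E, D, B]
After 7 (swap(1, 3)): [F, E, C, A, D, B]
After 8 (rotate_left(0, 5, k=2)): [C, A, D, B, F, E]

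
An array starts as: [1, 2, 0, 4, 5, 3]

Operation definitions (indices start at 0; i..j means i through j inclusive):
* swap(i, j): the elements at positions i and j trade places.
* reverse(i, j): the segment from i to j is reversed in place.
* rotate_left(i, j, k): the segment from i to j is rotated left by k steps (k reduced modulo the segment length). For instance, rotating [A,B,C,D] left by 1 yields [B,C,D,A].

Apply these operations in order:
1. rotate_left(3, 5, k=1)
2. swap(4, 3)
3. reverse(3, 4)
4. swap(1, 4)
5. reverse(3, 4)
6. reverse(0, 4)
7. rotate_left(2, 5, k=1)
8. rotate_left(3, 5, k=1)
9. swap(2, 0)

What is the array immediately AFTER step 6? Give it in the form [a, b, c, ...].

After 1 (rotate_left(3, 5, k=1)): [1, 2, 0, 5, 3, 4]
After 2 (swap(4, 3)): [1, 2, 0, 3, 5, 4]
After 3 (reverse(3, 4)): [1, 2, 0, 5, 3, 4]
After 4 (swap(1, 4)): [1, 3, 0, 5, 2, 4]
After 5 (reverse(3, 4)): [1, 3, 0, 2, 5, 4]
After 6 (reverse(0, 4)): [5, 2, 0, 3, 1, 4]

Answer: [5, 2, 0, 3, 1, 4]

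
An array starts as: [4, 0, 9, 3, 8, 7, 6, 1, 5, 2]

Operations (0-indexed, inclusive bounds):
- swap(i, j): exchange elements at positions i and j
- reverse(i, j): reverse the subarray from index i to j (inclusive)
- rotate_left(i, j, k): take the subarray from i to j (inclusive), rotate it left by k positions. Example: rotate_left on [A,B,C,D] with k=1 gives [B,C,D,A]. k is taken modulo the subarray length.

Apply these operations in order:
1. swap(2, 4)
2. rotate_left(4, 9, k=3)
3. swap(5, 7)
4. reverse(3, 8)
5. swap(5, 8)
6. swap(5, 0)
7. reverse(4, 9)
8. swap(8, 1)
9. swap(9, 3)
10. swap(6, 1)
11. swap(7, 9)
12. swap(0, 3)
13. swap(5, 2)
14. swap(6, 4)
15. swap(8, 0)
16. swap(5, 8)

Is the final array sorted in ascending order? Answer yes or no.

Answer: yes

Derivation:
After 1 (swap(2, 4)): [4, 0, 8, 3, 9, 7, 6, 1, 5, 2]
After 2 (rotate_left(4, 9, k=3)): [4, 0, 8, 3, 1, 5, 2, 9, 7, 6]
After 3 (swap(5, 7)): [4, 0, 8, 3, 1, 9, 2, 5, 7, 6]
After 4 (reverse(3, 8)): [4, 0, 8, 7, 5, 2, 9, 1, 3, 6]
After 5 (swap(5, 8)): [4, 0, 8, 7, 5, 3, 9, 1, 2, 6]
After 6 (swap(5, 0)): [3, 0, 8, 7, 5, 4, 9, 1, 2, 6]
After 7 (reverse(4, 9)): [3, 0, 8, 7, 6, 2, 1, 9, 4, 5]
After 8 (swap(8, 1)): [3, 4, 8, 7, 6, 2, 1, 9, 0, 5]
After 9 (swap(9, 3)): [3, 4, 8, 5, 6, 2, 1, 9, 0, 7]
After 10 (swap(6, 1)): [3, 1, 8, 5, 6, 2, 4, 9, 0, 7]
After 11 (swap(7, 9)): [3, 1, 8, 5, 6, 2, 4, 7, 0, 9]
After 12 (swap(0, 3)): [5, 1, 8, 3, 6, 2, 4, 7, 0, 9]
After 13 (swap(5, 2)): [5, 1, 2, 3, 6, 8, 4, 7, 0, 9]
After 14 (swap(6, 4)): [5, 1, 2, 3, 4, 8, 6, 7, 0, 9]
After 15 (swap(8, 0)): [0, 1, 2, 3, 4, 8, 6, 7, 5, 9]
After 16 (swap(5, 8)): [0, 1, 2, 3, 4, 5, 6, 7, 8, 9]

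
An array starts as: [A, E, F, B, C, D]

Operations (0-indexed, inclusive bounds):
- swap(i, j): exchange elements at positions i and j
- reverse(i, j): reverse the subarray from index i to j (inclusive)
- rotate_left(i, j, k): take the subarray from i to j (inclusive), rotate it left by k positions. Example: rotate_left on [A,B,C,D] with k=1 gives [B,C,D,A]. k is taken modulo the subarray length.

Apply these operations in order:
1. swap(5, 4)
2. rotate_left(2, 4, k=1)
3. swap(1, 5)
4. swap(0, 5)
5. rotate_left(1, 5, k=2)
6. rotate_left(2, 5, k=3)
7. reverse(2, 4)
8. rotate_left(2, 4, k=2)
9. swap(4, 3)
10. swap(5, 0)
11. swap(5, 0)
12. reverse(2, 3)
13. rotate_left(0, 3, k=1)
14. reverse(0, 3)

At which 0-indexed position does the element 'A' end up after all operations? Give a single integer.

Answer: 4

Derivation:
After 1 (swap(5, 4)): [A, E, F, B, D, C]
After 2 (rotate_left(2, 4, k=1)): [A, E, B, D, F, C]
After 3 (swap(1, 5)): [A, C, B, D, F, E]
After 4 (swap(0, 5)): [E, C, B, D, F, A]
After 5 (rotate_left(1, 5, k=2)): [E, D, F, A, C, B]
After 6 (rotate_left(2, 5, k=3)): [E, D, B, F, A, C]
After 7 (reverse(2, 4)): [E, D, A, F, B, C]
After 8 (rotate_left(2, 4, k=2)): [E, D, B, A, F, C]
After 9 (swap(4, 3)): [E, D, B, F, A, C]
After 10 (swap(5, 0)): [C, D, B, F, A, E]
After 11 (swap(5, 0)): [E, D, B, F, A, C]
After 12 (reverse(2, 3)): [E, D, F, B, A, C]
After 13 (rotate_left(0, 3, k=1)): [D, F, B, E, A, C]
After 14 (reverse(0, 3)): [E, B, F, D, A, C]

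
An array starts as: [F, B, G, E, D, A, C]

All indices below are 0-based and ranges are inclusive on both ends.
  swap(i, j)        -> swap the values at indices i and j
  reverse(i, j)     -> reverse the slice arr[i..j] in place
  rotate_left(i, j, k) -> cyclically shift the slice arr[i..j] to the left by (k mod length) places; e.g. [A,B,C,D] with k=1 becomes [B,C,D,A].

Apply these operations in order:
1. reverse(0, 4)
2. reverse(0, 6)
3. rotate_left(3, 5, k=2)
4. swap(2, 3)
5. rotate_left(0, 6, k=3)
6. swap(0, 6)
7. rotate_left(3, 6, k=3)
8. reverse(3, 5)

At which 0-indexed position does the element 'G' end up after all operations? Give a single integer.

Answer: 2

Derivation:
After 1 (reverse(0, 4)): [D, E, G, B, F, A, C]
After 2 (reverse(0, 6)): [C, A, F, B, G, E, D]
After 3 (rotate_left(3, 5, k=2)): [C, A, F, E, B, G, D]
After 4 (swap(2, 3)): [C, A, E, F, B, G, D]
After 5 (rotate_left(0, 6, k=3)): [F, B, G, D, C, A, E]
After 6 (swap(0, 6)): [E, B, G, D, C, A, F]
After 7 (rotate_left(3, 6, k=3)): [E, B, G, F, D, C, A]
After 8 (reverse(3, 5)): [E, B, G, C, D, F, A]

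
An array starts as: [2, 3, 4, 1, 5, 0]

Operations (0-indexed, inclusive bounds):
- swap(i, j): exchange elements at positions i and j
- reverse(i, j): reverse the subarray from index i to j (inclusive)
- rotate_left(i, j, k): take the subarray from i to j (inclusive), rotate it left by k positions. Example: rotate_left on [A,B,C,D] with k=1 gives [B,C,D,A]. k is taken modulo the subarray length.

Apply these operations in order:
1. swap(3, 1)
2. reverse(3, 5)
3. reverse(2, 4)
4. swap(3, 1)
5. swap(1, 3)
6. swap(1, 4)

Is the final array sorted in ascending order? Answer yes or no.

After 1 (swap(3, 1)): [2, 1, 4, 3, 5, 0]
After 2 (reverse(3, 5)): [2, 1, 4, 0, 5, 3]
After 3 (reverse(2, 4)): [2, 1, 5, 0, 4, 3]
After 4 (swap(3, 1)): [2, 0, 5, 1, 4, 3]
After 5 (swap(1, 3)): [2, 1, 5, 0, 4, 3]
After 6 (swap(1, 4)): [2, 4, 5, 0, 1, 3]

Answer: no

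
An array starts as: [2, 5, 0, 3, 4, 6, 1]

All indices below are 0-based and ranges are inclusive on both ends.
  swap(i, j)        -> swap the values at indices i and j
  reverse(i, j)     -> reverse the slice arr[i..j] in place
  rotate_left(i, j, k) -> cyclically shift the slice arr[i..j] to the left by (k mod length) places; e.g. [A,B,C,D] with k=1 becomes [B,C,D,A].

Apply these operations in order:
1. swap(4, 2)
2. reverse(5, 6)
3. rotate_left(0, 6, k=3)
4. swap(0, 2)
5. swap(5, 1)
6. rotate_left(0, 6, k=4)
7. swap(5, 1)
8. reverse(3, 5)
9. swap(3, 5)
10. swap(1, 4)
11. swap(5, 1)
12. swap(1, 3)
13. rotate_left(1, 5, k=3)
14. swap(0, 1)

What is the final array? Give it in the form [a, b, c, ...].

After 1 (swap(4, 2)): [2, 5, 4, 3, 0, 6, 1]
After 2 (reverse(5, 6)): [2, 5, 4, 3, 0, 1, 6]
After 3 (rotate_left(0, 6, k=3)): [3, 0, 1, 6, 2, 5, 4]
After 4 (swap(0, 2)): [1, 0, 3, 6, 2, 5, 4]
After 5 (swap(5, 1)): [1, 5, 3, 6, 2, 0, 4]
After 6 (rotate_left(0, 6, k=4)): [2, 0, 4, 1, 5, 3, 6]
After 7 (swap(5, 1)): [2, 3, 4, 1, 5, 0, 6]
After 8 (reverse(3, 5)): [2, 3, 4, 0, 5, 1, 6]
After 9 (swap(3, 5)): [2, 3, 4, 1, 5, 0, 6]
After 10 (swap(1, 4)): [2, 5, 4, 1, 3, 0, 6]
After 11 (swap(5, 1)): [2, 0, 4, 1, 3, 5, 6]
After 12 (swap(1, 3)): [2, 1, 4, 0, 3, 5, 6]
After 13 (rotate_left(1, 5, k=3)): [2, 3, 5, 1, 4, 0, 6]
After 14 (swap(0, 1)): [3, 2, 5, 1, 4, 0, 6]

Answer: [3, 2, 5, 1, 4, 0, 6]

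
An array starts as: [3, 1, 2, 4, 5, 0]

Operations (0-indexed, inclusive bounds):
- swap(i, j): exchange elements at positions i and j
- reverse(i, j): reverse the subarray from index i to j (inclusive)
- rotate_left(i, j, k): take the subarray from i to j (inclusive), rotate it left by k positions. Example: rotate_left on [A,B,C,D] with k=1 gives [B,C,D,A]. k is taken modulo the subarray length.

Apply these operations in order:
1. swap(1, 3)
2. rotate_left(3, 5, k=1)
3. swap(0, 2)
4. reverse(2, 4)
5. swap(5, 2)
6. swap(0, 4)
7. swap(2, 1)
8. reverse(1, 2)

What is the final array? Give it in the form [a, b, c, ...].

After 1 (swap(1, 3)): [3, 4, 2, 1, 5, 0]
After 2 (rotate_left(3, 5, k=1)): [3, 4, 2, 5, 0, 1]
After 3 (swap(0, 2)): [2, 4, 3, 5, 0, 1]
After 4 (reverse(2, 4)): [2, 4, 0, 5, 3, 1]
After 5 (swap(5, 2)): [2, 4, 1, 5, 3, 0]
After 6 (swap(0, 4)): [3, 4, 1, 5, 2, 0]
After 7 (swap(2, 1)): [3, 1, 4, 5, 2, 0]
After 8 (reverse(1, 2)): [3, 4, 1, 5, 2, 0]

Answer: [3, 4, 1, 5, 2, 0]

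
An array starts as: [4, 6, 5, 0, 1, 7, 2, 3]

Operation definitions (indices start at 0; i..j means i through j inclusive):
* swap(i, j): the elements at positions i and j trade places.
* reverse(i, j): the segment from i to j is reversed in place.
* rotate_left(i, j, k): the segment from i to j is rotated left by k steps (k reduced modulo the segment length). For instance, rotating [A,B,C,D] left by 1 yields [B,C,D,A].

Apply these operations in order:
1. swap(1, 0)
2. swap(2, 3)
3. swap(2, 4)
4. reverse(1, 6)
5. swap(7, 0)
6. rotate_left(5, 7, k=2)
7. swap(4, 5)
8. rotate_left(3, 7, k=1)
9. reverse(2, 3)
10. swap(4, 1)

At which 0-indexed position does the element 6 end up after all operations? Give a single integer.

After 1 (swap(1, 0)): [6, 4, 5, 0, 1, 7, 2, 3]
After 2 (swap(2, 3)): [6, 4, 0, 5, 1, 7, 2, 3]
After 3 (swap(2, 4)): [6, 4, 1, 5, 0, 7, 2, 3]
After 4 (reverse(1, 6)): [6, 2, 7, 0, 5, 1, 4, 3]
After 5 (swap(7, 0)): [3, 2, 7, 0, 5, 1, 4, 6]
After 6 (rotate_left(5, 7, k=2)): [3, 2, 7, 0, 5, 6, 1, 4]
After 7 (swap(4, 5)): [3, 2, 7, 0, 6, 5, 1, 4]
After 8 (rotate_left(3, 7, k=1)): [3, 2, 7, 6, 5, 1, 4, 0]
After 9 (reverse(2, 3)): [3, 2, 6, 7, 5, 1, 4, 0]
After 10 (swap(4, 1)): [3, 5, 6, 7, 2, 1, 4, 0]

Answer: 2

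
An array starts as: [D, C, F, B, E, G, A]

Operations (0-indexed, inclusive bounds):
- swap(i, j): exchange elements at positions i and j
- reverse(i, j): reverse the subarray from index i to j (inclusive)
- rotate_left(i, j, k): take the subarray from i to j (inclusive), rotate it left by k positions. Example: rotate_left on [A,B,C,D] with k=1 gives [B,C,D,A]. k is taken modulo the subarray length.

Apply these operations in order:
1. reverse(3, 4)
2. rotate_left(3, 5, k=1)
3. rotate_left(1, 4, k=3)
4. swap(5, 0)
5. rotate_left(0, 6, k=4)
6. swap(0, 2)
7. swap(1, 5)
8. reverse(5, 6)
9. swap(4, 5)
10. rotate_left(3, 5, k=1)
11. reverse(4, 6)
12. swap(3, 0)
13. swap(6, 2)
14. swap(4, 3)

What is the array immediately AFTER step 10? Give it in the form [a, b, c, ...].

Answer: [A, C, B, F, G, E, D]

Derivation:
After 1 (reverse(3, 4)): [D, C, F, E, B, G, A]
After 2 (rotate_left(3, 5, k=1)): [D, C, F, B, G, E, A]
After 3 (rotate_left(1, 4, k=3)): [D, G, C, F, B, E, A]
After 4 (swap(5, 0)): [E, G, C, F, B, D, A]
After 5 (rotate_left(0, 6, k=4)): [B, D, A, E, G, C, F]
After 6 (swap(0, 2)): [A, D, B, E, G, C, F]
After 7 (swap(1, 5)): [A, C, B, E, G, D, F]
After 8 (reverse(5, 6)): [A, C, B, E, G, F, D]
After 9 (swap(4, 5)): [A, C, B, E, F, G, D]
After 10 (rotate_left(3, 5, k=1)): [A, C, B, F, G, E, D]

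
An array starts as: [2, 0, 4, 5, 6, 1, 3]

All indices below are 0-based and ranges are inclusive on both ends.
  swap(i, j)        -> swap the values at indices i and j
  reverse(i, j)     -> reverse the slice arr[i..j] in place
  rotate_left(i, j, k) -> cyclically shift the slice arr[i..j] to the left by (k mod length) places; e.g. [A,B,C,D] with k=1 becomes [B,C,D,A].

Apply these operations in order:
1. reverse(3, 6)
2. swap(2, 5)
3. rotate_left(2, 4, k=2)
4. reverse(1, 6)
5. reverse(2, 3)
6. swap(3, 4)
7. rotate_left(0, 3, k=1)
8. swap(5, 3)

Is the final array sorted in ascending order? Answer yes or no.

After 1 (reverse(3, 6)): [2, 0, 4, 3, 1, 6, 5]
After 2 (swap(2, 5)): [2, 0, 6, 3, 1, 4, 5]
After 3 (rotate_left(2, 4, k=2)): [2, 0, 1, 6, 3, 4, 5]
After 4 (reverse(1, 6)): [2, 5, 4, 3, 6, 1, 0]
After 5 (reverse(2, 3)): [2, 5, 3, 4, 6, 1, 0]
After 6 (swap(3, 4)): [2, 5, 3, 6, 4, 1, 0]
After 7 (rotate_left(0, 3, k=1)): [5, 3, 6, 2, 4, 1, 0]
After 8 (swap(5, 3)): [5, 3, 6, 1, 4, 2, 0]

Answer: no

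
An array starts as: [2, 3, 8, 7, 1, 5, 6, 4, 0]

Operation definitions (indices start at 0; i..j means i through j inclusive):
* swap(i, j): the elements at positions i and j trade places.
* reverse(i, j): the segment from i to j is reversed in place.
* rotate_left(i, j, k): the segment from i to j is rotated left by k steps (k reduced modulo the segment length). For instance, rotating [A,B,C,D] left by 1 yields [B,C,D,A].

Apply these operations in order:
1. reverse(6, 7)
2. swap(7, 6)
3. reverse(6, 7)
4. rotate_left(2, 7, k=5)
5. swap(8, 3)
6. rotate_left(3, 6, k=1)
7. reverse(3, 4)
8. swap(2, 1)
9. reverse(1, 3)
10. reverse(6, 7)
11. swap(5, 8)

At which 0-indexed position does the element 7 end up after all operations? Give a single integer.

After 1 (reverse(6, 7)): [2, 3, 8, 7, 1, 5, 4, 6, 0]
After 2 (swap(7, 6)): [2, 3, 8, 7, 1, 5, 6, 4, 0]
After 3 (reverse(6, 7)): [2, 3, 8, 7, 1, 5, 4, 6, 0]
After 4 (rotate_left(2, 7, k=5)): [2, 3, 6, 8, 7, 1, 5, 4, 0]
After 5 (swap(8, 3)): [2, 3, 6, 0, 7, 1, 5, 4, 8]
After 6 (rotate_left(3, 6, k=1)): [2, 3, 6, 7, 1, 5, 0, 4, 8]
After 7 (reverse(3, 4)): [2, 3, 6, 1, 7, 5, 0, 4, 8]
After 8 (swap(2, 1)): [2, 6, 3, 1, 7, 5, 0, 4, 8]
After 9 (reverse(1, 3)): [2, 1, 3, 6, 7, 5, 0, 4, 8]
After 10 (reverse(6, 7)): [2, 1, 3, 6, 7, 5, 4, 0, 8]
After 11 (swap(5, 8)): [2, 1, 3, 6, 7, 8, 4, 0, 5]

Answer: 4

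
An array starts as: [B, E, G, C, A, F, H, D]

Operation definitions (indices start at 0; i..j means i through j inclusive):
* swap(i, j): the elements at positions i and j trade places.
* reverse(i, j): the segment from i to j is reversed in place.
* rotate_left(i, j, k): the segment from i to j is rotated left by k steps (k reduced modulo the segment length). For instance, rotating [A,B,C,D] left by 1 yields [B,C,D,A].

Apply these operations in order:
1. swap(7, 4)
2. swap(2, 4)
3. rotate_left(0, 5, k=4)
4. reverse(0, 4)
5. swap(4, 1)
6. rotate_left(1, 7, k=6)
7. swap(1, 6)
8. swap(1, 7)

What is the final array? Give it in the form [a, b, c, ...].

After 1 (swap(7, 4)): [B, E, G, C, D, F, H, A]
After 2 (swap(2, 4)): [B, E, D, C, G, F, H, A]
After 3 (rotate_left(0, 5, k=4)): [G, F, B, E, D, C, H, A]
After 4 (reverse(0, 4)): [D, E, B, F, G, C, H, A]
After 5 (swap(4, 1)): [D, G, B, F, E, C, H, A]
After 6 (rotate_left(1, 7, k=6)): [D, A, G, B, F, E, C, H]
After 7 (swap(1, 6)): [D, C, G, B, F, E, A, H]
After 8 (swap(1, 7)): [D, H, G, B, F, E, A, C]

Answer: [D, H, G, B, F, E, A, C]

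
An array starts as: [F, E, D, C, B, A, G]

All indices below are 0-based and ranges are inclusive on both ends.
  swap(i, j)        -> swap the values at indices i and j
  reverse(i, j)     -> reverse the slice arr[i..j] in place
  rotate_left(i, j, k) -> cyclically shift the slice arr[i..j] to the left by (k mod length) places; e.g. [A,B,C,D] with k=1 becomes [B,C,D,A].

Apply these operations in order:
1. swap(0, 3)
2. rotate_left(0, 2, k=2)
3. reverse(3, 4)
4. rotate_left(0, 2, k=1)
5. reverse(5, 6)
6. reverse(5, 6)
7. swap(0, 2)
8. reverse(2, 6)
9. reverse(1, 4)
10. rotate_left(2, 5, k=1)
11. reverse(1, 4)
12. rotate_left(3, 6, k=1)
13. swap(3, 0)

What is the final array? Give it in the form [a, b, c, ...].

Answer: [F, B, E, D, A, C, G]

Derivation:
After 1 (swap(0, 3)): [C, E, D, F, B, A, G]
After 2 (rotate_left(0, 2, k=2)): [D, C, E, F, B, A, G]
After 3 (reverse(3, 4)): [D, C, E, B, F, A, G]
After 4 (rotate_left(0, 2, k=1)): [C, E, D, B, F, A, G]
After 5 (reverse(5, 6)): [C, E, D, B, F, G, A]
After 6 (reverse(5, 6)): [C, E, D, B, F, A, G]
After 7 (swap(0, 2)): [D, E, C, B, F, A, G]
After 8 (reverse(2, 6)): [D, E, G, A, F, B, C]
After 9 (reverse(1, 4)): [D, F, A, G, E, B, C]
After 10 (rotate_left(2, 5, k=1)): [D, F, G, E, B, A, C]
After 11 (reverse(1, 4)): [D, B, E, G, F, A, C]
After 12 (rotate_left(3, 6, k=1)): [D, B, E, F, A, C, G]
After 13 (swap(3, 0)): [F, B, E, D, A, C, G]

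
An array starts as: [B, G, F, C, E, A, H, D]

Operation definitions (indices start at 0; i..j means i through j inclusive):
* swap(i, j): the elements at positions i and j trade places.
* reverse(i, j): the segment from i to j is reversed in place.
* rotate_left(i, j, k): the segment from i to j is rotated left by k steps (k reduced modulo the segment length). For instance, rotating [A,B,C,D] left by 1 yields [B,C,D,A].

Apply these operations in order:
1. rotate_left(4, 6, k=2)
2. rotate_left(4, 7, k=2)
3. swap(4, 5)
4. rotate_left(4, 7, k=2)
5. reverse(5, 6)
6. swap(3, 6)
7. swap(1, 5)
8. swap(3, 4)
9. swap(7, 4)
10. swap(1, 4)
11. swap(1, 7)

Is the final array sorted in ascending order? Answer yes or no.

After 1 (rotate_left(4, 6, k=2)): [B, G, F, C, H, E, A, D]
After 2 (rotate_left(4, 7, k=2)): [B, G, F, C, A, D, H, E]
After 3 (swap(4, 5)): [B, G, F, C, D, A, H, E]
After 4 (rotate_left(4, 7, k=2)): [B, G, F, C, H, E, D, A]
After 5 (reverse(5, 6)): [B, G, F, C, H, D, E, A]
After 6 (swap(3, 6)): [B, G, F, E, H, D, C, A]
After 7 (swap(1, 5)): [B, D, F, E, H, G, C, A]
After 8 (swap(3, 4)): [B, D, F, H, E, G, C, A]
After 9 (swap(7, 4)): [B, D, F, H, A, G, C, E]
After 10 (swap(1, 4)): [B, A, F, H, D, G, C, E]
After 11 (swap(1, 7)): [B, E, F, H, D, G, C, A]

Answer: no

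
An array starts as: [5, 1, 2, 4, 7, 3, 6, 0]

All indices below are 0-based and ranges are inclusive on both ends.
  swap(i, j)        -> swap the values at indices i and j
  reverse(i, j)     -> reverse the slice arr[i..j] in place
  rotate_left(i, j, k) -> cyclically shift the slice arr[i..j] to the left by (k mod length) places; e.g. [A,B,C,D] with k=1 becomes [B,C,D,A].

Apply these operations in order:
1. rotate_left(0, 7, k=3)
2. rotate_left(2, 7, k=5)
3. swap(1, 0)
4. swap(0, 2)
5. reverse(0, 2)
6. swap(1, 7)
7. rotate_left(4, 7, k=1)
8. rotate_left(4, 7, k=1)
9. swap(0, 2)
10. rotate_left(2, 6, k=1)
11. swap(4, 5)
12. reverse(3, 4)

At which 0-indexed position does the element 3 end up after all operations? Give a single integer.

After 1 (rotate_left(0, 7, k=3)): [4, 7, 3, 6, 0, 5, 1, 2]
After 2 (rotate_left(2, 7, k=5)): [4, 7, 2, 3, 6, 0, 5, 1]
After 3 (swap(1, 0)): [7, 4, 2, 3, 6, 0, 5, 1]
After 4 (swap(0, 2)): [2, 4, 7, 3, 6, 0, 5, 1]
After 5 (reverse(0, 2)): [7, 4, 2, 3, 6, 0, 5, 1]
After 6 (swap(1, 7)): [7, 1, 2, 3, 6, 0, 5, 4]
After 7 (rotate_left(4, 7, k=1)): [7, 1, 2, 3, 0, 5, 4, 6]
After 8 (rotate_left(4, 7, k=1)): [7, 1, 2, 3, 5, 4, 6, 0]
After 9 (swap(0, 2)): [2, 1, 7, 3, 5, 4, 6, 0]
After 10 (rotate_left(2, 6, k=1)): [2, 1, 3, 5, 4, 6, 7, 0]
After 11 (swap(4, 5)): [2, 1, 3, 5, 6, 4, 7, 0]
After 12 (reverse(3, 4)): [2, 1, 3, 6, 5, 4, 7, 0]

Answer: 2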